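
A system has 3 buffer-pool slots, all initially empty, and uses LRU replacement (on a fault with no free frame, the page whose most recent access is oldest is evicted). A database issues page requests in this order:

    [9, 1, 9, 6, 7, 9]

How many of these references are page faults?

4

9: miss, frames {9}
1: miss, frames {9,1}
9: hit
6: miss, frames {1,9,6}
7: miss, evict 1, frames {9,6,7}
9: hit
Page faults: 4.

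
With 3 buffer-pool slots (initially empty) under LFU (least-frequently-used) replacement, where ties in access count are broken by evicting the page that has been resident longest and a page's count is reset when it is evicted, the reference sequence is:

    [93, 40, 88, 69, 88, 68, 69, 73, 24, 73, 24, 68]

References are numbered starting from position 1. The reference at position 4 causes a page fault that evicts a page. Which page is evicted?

93

pos 1: 93 -> miss, frames {93}
pos 2: 40 -> miss, frames {93,40}
pos 3: 88 -> miss, frames {93,40,88}
pos 4: 69 -> miss, evict 93, frames {40,88,69}
At position 4, page 93 is evicted.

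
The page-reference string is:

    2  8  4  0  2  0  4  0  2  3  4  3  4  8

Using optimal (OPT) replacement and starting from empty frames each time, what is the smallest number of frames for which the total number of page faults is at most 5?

f=1: 14 faults
f=2: 8 faults
f=3: 6 faults
f=4: 5 faults
f=5: 5 faults
Smallest f with faults ≤ 5 is 4.

4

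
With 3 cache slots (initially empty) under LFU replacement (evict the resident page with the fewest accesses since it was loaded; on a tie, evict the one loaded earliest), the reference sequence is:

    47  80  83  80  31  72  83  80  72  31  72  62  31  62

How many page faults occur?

47 -> miss, frames {47}
80 -> miss, frames {47,80}
83 -> miss, frames {47,80,83}
80 -> hit
31 -> miss, evict 47, frames {80,83,31}
72 -> miss, evict 83, frames {80,31,72}
83 -> miss, evict 31, frames {80,72,83}
80 -> hit
72 -> hit
31 -> miss, evict 83, frames {80,72,31}
72 -> hit
62 -> miss, evict 31, frames {80,72,62}
31 -> miss, evict 62, frames {80,72,31}
62 -> miss, evict 31, frames {80,72,62}
Page faults: 10.

10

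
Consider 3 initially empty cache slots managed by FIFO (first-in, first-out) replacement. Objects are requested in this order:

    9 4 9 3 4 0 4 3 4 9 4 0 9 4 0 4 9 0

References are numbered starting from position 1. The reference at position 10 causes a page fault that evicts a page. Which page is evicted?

pos 1: 9 -> miss, frames [9]
pos 2: 4 -> miss, frames [9, 4]
pos 3: 9 -> hit
pos 4: 3 -> miss, frames [9, 4, 3]
pos 5: 4 -> hit
pos 6: 0 -> miss, evict 9, frames [4, 3, 0]
pos 7: 4 -> hit
pos 8: 3 -> hit
pos 9: 4 -> hit
pos 10: 9 -> miss, evict 4, frames [3, 0, 9]
At position 10, page 4 is evicted.

4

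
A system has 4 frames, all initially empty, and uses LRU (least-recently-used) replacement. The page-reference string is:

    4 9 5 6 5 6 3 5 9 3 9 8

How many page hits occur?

4 → miss, frames [4]
9 → miss, frames [4, 9]
5 → miss, frames [4, 9, 5]
6 → miss, frames [4, 9, 5, 6]
5 → hit
6 → hit
3 → miss, evict 4, frames [9, 5, 6, 3]
5 → hit
9 → hit
3 → hit
9 → hit
8 → miss, evict 6, frames [5, 3, 9, 8]
Hits: 6.

6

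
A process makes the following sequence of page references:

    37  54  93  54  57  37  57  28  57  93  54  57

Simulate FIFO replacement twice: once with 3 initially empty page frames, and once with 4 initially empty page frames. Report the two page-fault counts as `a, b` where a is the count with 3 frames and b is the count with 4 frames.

9, 5

3 frames: F F F . F F . F . F F F → 9 faults.
4 frames: F F F . F . . F . . . . → 5 faults.
5 < 9: adding a frame reduced faults, as is typical.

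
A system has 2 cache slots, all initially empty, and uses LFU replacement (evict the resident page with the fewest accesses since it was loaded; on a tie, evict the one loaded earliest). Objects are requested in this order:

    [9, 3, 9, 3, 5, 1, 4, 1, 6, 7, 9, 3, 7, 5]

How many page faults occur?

11

9 -> fault, frames [9]
3 -> fault, frames [9, 3]
9 -> hit
3 -> hit
5 -> fault, evict 9, frames [3, 5]
1 -> fault, evict 5, frames [3, 1]
4 -> fault, evict 1, frames [3, 4]
1 -> fault, evict 4, frames [3, 1]
6 -> fault, evict 1, frames [3, 6]
7 -> fault, evict 6, frames [3, 7]
9 -> fault, evict 7, frames [3, 9]
3 -> hit
7 -> fault, evict 9, frames [3, 7]
5 -> fault, evict 7, frames [3, 5]
Page faults: 11.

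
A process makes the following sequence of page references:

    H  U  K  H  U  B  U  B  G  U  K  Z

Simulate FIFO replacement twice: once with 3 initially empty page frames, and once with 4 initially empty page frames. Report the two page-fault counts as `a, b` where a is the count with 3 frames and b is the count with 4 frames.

8, 6

3 frames: F F F . . F . . F F F F → 8 faults.
4 frames: F F F . . F . . F . . F → 6 faults.
6 < 8: adding a frame reduced faults, as is typical.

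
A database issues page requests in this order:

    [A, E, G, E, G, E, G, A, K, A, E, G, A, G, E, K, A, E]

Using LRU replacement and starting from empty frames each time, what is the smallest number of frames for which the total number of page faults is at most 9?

f=1: 18 faults
f=2: 12 faults
f=3: 8 faults
f=4: 4 faults
Smallest f with faults ≤ 9 is 3.

3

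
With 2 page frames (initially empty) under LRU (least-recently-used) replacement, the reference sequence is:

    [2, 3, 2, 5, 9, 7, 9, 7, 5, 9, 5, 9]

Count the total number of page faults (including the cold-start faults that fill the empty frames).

2 -> fault, frames [2]
3 -> fault, frames [2, 3]
2 -> hit
5 -> fault, evict 3, frames [2, 5]
9 -> fault, evict 2, frames [5, 9]
7 -> fault, evict 5, frames [9, 7]
9 -> hit
7 -> hit
5 -> fault, evict 9, frames [7, 5]
9 -> fault, evict 7, frames [5, 9]
5 -> hit
9 -> hit
Page faults: 7.

7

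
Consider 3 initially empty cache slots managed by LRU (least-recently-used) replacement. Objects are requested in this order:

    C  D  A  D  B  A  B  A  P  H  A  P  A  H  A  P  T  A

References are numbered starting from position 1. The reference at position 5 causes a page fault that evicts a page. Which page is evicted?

C

pos 1: C → miss, frames (C)
pos 2: D → miss, frames (C D)
pos 3: A → miss, frames (C D A)
pos 4: D → hit
pos 5: B → miss, evict C, frames (A D B)
At position 5, page C is evicted.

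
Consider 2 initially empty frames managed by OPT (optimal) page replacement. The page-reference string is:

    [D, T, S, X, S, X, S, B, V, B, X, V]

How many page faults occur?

D: fault, frames [D]
T: fault, frames [D, T]
S: fault, evict T, frames [D, S]
X: fault, evict D, frames [S, X]
S: hit
X: hit
S: hit
B: fault, evict S, frames [X, B]
V: fault, evict X, frames [B, V]
B: hit
X: fault, evict B, frames [V, X]
V: hit
Page faults: 7.

7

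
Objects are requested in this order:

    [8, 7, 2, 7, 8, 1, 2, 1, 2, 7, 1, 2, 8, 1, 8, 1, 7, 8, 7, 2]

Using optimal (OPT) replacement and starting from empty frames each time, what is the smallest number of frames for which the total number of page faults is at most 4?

f=1: 20 faults
f=2: 10 faults
f=3: 6 faults
f=4: 4 faults
Smallest f with faults ≤ 4 is 4.

4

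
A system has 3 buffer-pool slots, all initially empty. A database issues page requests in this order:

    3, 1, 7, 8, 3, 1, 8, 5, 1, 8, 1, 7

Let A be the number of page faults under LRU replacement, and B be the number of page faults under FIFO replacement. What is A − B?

Under LRU: F F F F F F . F . . . F → 8 faults.
Under FIFO: F F F F F F . F . F . F → 9 faults.
A − B = 8 − 9 = -1.

-1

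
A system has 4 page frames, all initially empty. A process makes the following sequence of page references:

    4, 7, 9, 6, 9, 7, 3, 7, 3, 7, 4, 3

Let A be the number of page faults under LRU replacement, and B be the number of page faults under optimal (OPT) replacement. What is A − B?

1

Under LRU: F F F F . . F . . . F . → 6 faults.
Under OPT: F F F F . . F . . . . . → 5 faults.
A − B = 6 − 5 = 1.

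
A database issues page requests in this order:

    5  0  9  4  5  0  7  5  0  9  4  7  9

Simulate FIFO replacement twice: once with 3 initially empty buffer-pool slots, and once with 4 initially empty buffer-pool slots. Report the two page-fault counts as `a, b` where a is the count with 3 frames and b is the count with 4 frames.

3 frames: F F F F F F F . . F F . . → 9 faults.
4 frames: F F F F . . F F F F F F . → 10 faults.
10 > 9: adding a frame increased faults — Belady's anomaly.

9, 10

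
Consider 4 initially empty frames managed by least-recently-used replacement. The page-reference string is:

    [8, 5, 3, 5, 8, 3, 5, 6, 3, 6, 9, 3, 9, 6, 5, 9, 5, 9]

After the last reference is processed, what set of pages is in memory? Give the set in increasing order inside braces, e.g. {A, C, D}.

8: fault, frames (8)
5: fault, frames (8 5)
3: fault, frames (8 5 3)
5: hit
8: hit
3: hit
5: hit
6: fault, frames (8 3 5 6)
3: hit
6: hit
9: fault, evict 8, frames (5 3 6 9)
3: hit
9: hit
6: hit
5: hit
9: hit
5: hit
9: hit

{3, 5, 6, 9}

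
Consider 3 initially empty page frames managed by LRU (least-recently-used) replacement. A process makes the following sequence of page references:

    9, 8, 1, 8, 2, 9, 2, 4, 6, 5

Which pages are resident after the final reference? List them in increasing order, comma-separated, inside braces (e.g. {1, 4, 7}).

{4, 5, 6}

9 → fault, frames {9}
8 → fault, frames {9,8}
1 → fault, frames {9,8,1}
8 → hit
2 → fault, evict 9, frames {1,8,2}
9 → fault, evict 1, frames {8,2,9}
2 → hit
4 → fault, evict 8, frames {9,2,4}
6 → fault, evict 9, frames {2,4,6}
5 → fault, evict 2, frames {4,6,5}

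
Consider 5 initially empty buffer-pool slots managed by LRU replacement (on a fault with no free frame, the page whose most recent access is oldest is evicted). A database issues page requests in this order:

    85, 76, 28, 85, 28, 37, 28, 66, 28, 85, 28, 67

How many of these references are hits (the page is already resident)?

85: fault, frames [85]
76: fault, frames [85, 76]
28: fault, frames [85, 76, 28]
85: hit
28: hit
37: fault, frames [76, 85, 28, 37]
28: hit
66: fault, frames [76, 85, 37, 28, 66]
28: hit
85: hit
28: hit
67: fault, evict 76, frames [37, 66, 85, 28, 67]
Hits: 6.

6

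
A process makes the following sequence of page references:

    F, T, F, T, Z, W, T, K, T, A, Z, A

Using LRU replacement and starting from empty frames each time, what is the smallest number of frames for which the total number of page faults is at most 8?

f=1: 12 faults
f=2: 8 faults
f=3: 7 faults
f=4: 7 faults
f=5: 6 faults
f=6: 6 faults
Smallest f with faults ≤ 8 is 2.

2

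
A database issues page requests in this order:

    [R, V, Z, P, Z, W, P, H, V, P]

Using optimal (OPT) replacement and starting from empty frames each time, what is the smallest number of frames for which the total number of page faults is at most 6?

3

f=1: 10 faults
f=2: 7 faults
f=3: 6 faults
f=4: 6 faults
f=5: 6 faults
f=6: 6 faults
Smallest f with faults ≤ 6 is 3.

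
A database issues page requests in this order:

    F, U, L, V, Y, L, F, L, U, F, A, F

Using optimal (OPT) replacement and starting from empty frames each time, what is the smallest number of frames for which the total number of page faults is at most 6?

f=1: 12 faults
f=2: 8 faults
f=3: 7 faults
f=4: 6 faults
f=5: 6 faults
f=6: 6 faults
Smallest f with faults ≤ 6 is 4.

4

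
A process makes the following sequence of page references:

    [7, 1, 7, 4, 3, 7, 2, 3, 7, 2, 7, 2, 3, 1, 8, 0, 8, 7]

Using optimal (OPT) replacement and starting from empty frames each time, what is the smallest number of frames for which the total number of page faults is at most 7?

f=1: 18 faults
f=2: 11 faults
f=3: 8 faults
f=4: 7 faults
f=5: 7 faults
f=6: 7 faults
f=7: 7 faults
Smallest f with faults ≤ 7 is 4.

4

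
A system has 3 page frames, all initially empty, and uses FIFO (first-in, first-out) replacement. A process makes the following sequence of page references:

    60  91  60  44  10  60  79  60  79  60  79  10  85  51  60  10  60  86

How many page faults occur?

11

60: miss, frames (60)
91: miss, frames (60 91)
60: hit
44: miss, frames (60 91 44)
10: miss, evict 60, frames (91 44 10)
60: miss, evict 91, frames (44 10 60)
79: miss, evict 44, frames (10 60 79)
60: hit
79: hit
60: hit
79: hit
10: hit
85: miss, evict 10, frames (60 79 85)
51: miss, evict 60, frames (79 85 51)
60: miss, evict 79, frames (85 51 60)
10: miss, evict 85, frames (51 60 10)
60: hit
86: miss, evict 51, frames (60 10 86)
Page faults: 11.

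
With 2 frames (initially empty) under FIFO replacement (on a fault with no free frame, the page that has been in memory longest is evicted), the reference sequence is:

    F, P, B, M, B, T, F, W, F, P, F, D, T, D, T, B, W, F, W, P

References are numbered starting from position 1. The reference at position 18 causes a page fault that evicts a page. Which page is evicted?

B

pos 1: F → miss, frames [F]
pos 2: P → miss, frames [F, P]
pos 3: B → miss, evict F, frames [P, B]
pos 4: M → miss, evict P, frames [B, M]
pos 5: B → hit
pos 6: T → miss, evict B, frames [M, T]
pos 7: F → miss, evict M, frames [T, F]
pos 8: W → miss, evict T, frames [F, W]
pos 9: F → hit
pos 10: P → miss, evict F, frames [W, P]
pos 11: F → miss, evict W, frames [P, F]
pos 12: D → miss, evict P, frames [F, D]
pos 13: T → miss, evict F, frames [D, T]
pos 14: D → hit
pos 15: T → hit
pos 16: B → miss, evict D, frames [T, B]
pos 17: W → miss, evict T, frames [B, W]
pos 18: F → miss, evict B, frames [W, F]
At position 18, page B is evicted.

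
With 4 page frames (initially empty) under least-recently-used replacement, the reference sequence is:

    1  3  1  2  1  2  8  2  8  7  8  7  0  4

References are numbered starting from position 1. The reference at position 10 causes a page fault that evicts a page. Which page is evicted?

3

pos 1: 1 -> fault, frames [1]
pos 2: 3 -> fault, frames [1, 3]
pos 3: 1 -> hit
pos 4: 2 -> fault, frames [3, 1, 2]
pos 5: 1 -> hit
pos 6: 2 -> hit
pos 7: 8 -> fault, frames [3, 1, 2, 8]
pos 8: 2 -> hit
pos 9: 8 -> hit
pos 10: 7 -> fault, evict 3, frames [1, 2, 8, 7]
At position 10, page 3 is evicted.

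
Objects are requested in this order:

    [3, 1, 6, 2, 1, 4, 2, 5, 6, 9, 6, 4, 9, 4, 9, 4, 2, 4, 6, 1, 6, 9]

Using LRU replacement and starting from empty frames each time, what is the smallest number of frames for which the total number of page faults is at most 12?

4

f=1: 22 faults
f=2: 16 faults
f=3: 13 faults
f=4: 12 faults
f=5: 8 faults
f=6: 7 faults
f=7: 7 faults
Smallest f with faults ≤ 12 is 4.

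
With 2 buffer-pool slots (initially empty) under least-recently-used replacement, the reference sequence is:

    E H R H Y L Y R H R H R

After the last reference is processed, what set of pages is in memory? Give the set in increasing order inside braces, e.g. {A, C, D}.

{H, R}

E → fault, frames {E}
H → fault, frames {E,H}
R → fault, evict E, frames {H,R}
H → hit
Y → fault, evict R, frames {H,Y}
L → fault, evict H, frames {Y,L}
Y → hit
R → fault, evict L, frames {Y,R}
H → fault, evict Y, frames {R,H}
R → hit
H → hit
R → hit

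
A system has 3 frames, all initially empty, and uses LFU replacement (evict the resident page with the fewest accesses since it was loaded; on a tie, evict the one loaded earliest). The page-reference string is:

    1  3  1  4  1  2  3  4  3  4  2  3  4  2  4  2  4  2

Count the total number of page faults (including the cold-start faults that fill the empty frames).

9

1: miss, frames (1)
3: miss, frames (1 3)
1: hit
4: miss, frames (1 3 4)
1: hit
2: miss, evict 3, frames (1 4 2)
3: miss, evict 4, frames (1 2 3)
4: miss, evict 2, frames (1 3 4)
3: hit
4: hit
2: miss, evict 3, frames (1 4 2)
3: miss, evict 2, frames (1 4 3)
4: hit
2: miss, evict 3, frames (1 4 2)
4: hit
2: hit
4: hit
2: hit
Page faults: 9.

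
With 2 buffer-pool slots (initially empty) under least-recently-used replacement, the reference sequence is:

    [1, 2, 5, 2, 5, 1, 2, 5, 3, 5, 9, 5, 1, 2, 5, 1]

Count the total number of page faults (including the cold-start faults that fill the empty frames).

12

1 -> fault, frames (1)
2 -> fault, frames (1 2)
5 -> fault, evict 1, frames (2 5)
2 -> hit
5 -> hit
1 -> fault, evict 2, frames (5 1)
2 -> fault, evict 5, frames (1 2)
5 -> fault, evict 1, frames (2 5)
3 -> fault, evict 2, frames (5 3)
5 -> hit
9 -> fault, evict 3, frames (5 9)
5 -> hit
1 -> fault, evict 9, frames (5 1)
2 -> fault, evict 5, frames (1 2)
5 -> fault, evict 1, frames (2 5)
1 -> fault, evict 2, frames (5 1)
Page faults: 12.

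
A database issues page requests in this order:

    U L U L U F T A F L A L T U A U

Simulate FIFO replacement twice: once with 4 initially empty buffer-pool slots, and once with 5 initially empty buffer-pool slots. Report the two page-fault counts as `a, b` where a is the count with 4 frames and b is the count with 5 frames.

6, 5

4 frames: F F . . . F F F . . . . . F . . → 6 faults.
5 frames: F F . . . F F F . . . . . . . . → 5 faults.
5 < 6: adding a frame reduced faults, as is typical.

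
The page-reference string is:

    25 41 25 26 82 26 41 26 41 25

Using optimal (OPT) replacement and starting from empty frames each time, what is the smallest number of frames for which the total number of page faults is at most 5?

3

f=1: 10 faults
f=2: 6 faults
f=3: 5 faults
f=4: 4 faults
Smallest f with faults ≤ 5 is 3.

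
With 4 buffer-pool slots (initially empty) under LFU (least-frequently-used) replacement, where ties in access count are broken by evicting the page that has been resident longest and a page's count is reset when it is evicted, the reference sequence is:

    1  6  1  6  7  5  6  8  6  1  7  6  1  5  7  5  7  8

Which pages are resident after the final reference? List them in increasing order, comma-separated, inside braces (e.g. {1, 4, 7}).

1 → miss, frames (1)
6 → miss, frames (1 6)
1 → hit
6 → hit
7 → miss, frames (1 6 7)
5 → miss, frames (1 6 7 5)
6 → hit
8 → miss, evict 7, frames (1 6 5 8)
6 → hit
1 → hit
7 → miss, evict 5, frames (1 6 8 7)
6 → hit
1 → hit
5 → miss, evict 8, frames (1 6 7 5)
7 → hit
5 → hit
7 → hit
8 → miss, evict 5, frames (1 6 7 8)

{1, 6, 7, 8}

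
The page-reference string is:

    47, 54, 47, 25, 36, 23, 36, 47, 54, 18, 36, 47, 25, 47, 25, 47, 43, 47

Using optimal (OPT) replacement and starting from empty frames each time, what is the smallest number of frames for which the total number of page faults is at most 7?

5

f=1: 18 faults
f=2: 11 faults
f=3: 9 faults
f=4: 8 faults
f=5: 7 faults
f=6: 7 faults
f=7: 7 faults
Smallest f with faults ≤ 7 is 5.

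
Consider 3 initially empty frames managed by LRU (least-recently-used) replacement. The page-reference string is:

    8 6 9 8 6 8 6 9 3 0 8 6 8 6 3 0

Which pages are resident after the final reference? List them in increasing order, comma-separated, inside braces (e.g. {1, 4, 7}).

8: miss, frames [8]
6: miss, frames [8, 6]
9: miss, frames [8, 6, 9]
8: hit
6: hit
8: hit
6: hit
9: hit
3: miss, evict 8, frames [6, 9, 3]
0: miss, evict 6, frames [9, 3, 0]
8: miss, evict 9, frames [3, 0, 8]
6: miss, evict 3, frames [0, 8, 6]
8: hit
6: hit
3: miss, evict 0, frames [8, 6, 3]
0: miss, evict 8, frames [6, 3, 0]

{0, 3, 6}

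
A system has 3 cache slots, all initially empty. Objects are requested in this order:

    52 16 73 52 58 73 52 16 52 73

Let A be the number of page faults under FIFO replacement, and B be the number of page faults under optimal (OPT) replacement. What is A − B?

2

Under FIFO: F F F . F . F F . F → 7 faults.
Under OPT: F F F . F . . F . . → 5 faults.
A − B = 7 − 5 = 2.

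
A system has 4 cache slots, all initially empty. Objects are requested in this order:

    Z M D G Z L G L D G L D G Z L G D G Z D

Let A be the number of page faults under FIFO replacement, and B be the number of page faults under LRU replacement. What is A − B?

Under FIFO: F F F F . F . . . . . . . F . . . . . . → 6 faults.
Under LRU: F F F F . F . . . . . . . . . . . . . . → 5 faults.
A − B = 6 − 5 = 1.

1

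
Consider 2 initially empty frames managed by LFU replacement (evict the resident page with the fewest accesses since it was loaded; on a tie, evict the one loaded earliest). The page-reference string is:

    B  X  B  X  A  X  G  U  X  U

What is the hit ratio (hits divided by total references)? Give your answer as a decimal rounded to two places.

B: fault, frames [B]
X: fault, frames [B, X]
B: hit
X: hit
A: fault, evict B, frames [X, A]
X: hit
G: fault, evict A, frames [X, G]
U: fault, evict G, frames [X, U]
X: hit
U: hit
Hits: 5 of 10 references → 5/10 = 0.5000.

0.50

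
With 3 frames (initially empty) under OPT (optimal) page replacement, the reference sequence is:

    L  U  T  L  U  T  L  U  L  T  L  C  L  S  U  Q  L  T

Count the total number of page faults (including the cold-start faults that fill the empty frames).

7

L → miss, frames {L}
U → miss, frames {L,U}
T → miss, frames {L,U,T}
L → hit
U → hit
T → hit
L → hit
U → hit
L → hit
T → hit
L → hit
C → miss, evict T, frames {L,U,C}
L → hit
S → miss, evict C, frames {L,U,S}
U → hit
Q → miss, evict S, frames {L,U,Q}
L → hit
T → miss, evict Q, frames {L,U,T}
Page faults: 7.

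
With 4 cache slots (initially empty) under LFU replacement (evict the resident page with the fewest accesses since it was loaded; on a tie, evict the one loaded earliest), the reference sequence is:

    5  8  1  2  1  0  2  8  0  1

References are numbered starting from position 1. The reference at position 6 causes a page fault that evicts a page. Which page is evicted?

pos 1: 5 -> fault, frames [5]
pos 2: 8 -> fault, frames [5, 8]
pos 3: 1 -> fault, frames [5, 8, 1]
pos 4: 2 -> fault, frames [5, 8, 1, 2]
pos 5: 1 -> hit
pos 6: 0 -> fault, evict 5, frames [8, 1, 2, 0]
At position 6, page 5 is evicted.

5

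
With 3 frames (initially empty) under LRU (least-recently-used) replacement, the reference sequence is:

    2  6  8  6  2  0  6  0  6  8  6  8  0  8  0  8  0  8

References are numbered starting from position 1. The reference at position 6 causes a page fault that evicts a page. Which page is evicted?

8

pos 1: 2 → miss, frames [2]
pos 2: 6 → miss, frames [2, 6]
pos 3: 8 → miss, frames [2, 6, 8]
pos 4: 6 → hit
pos 5: 2 → hit
pos 6: 0 → miss, evict 8, frames [6, 2, 0]
At position 6, page 8 is evicted.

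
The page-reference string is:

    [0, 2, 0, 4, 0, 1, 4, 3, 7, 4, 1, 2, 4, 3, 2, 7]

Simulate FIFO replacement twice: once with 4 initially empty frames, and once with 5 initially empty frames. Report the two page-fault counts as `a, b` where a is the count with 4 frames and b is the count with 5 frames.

4 frames: F F . F . F . F F . . F F . . . → 8 faults.
5 frames: F F . F . F . F F . . . . . . . → 6 faults.
6 < 8: adding a frame reduced faults, as is typical.

8, 6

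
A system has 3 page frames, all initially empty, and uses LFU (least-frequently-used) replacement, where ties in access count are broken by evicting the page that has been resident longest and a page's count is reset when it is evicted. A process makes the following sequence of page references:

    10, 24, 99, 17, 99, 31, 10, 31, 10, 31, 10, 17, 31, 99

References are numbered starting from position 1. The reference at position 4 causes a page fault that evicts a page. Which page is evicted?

10

pos 1: 10: miss, frames {10}
pos 2: 24: miss, frames {10,24}
pos 3: 99: miss, frames {10,24,99}
pos 4: 17: miss, evict 10, frames {24,99,17}
At position 4, page 10 is evicted.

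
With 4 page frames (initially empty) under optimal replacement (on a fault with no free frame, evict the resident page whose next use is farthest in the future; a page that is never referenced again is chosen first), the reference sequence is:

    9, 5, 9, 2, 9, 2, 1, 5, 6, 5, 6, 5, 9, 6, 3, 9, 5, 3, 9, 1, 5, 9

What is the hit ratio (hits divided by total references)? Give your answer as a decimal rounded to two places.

9 -> fault, frames {9}
5 -> fault, frames {9,5}
9 -> hit
2 -> fault, frames {9,5,2}
9 -> hit
2 -> hit
1 -> fault, frames {9,5,2,1}
5 -> hit
6 -> fault, evict 2, frames {9,5,1,6}
5 -> hit
6 -> hit
5 -> hit
9 -> hit
6 -> hit
3 -> fault, evict 6, frames {9,5,1,3}
9 -> hit
5 -> hit
3 -> hit
9 -> hit
1 -> hit
5 -> hit
9 -> hit
Hits: 16 of 22 references → 16/22 = 0.7273.

0.73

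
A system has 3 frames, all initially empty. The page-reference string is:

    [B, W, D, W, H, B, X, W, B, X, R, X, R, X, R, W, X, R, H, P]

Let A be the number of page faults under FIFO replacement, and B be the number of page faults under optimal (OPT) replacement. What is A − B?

Under FIFO: F F F . F F F F . . F . . . . . . . F F → 10 faults.
Under OPT: F F F . F . F . . . F . . . . . . . F F → 8 faults.
A − B = 10 − 8 = 2.

2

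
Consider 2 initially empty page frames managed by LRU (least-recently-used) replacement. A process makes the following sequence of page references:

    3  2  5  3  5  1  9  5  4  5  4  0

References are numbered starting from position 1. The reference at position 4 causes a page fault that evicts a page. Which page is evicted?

pos 1: 3: miss, frames (3)
pos 2: 2: miss, frames (3 2)
pos 3: 5: miss, evict 3, frames (2 5)
pos 4: 3: miss, evict 2, frames (5 3)
At position 4, page 2 is evicted.

2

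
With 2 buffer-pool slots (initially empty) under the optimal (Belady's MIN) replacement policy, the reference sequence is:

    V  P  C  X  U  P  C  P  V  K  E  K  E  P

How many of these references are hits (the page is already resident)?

4

V → fault, frames (V)
P → fault, frames (V P)
C → fault, evict V, frames (P C)
X → fault, evict C, frames (P X)
U → fault, evict X, frames (P U)
P → hit
C → fault, evict U, frames (P C)
P → hit
V → fault, evict C, frames (P V)
K → fault, evict V, frames (P K)
E → fault, evict P, frames (K E)
K → hit
E → hit
P → fault, evict E, frames (K P)
Hits: 4.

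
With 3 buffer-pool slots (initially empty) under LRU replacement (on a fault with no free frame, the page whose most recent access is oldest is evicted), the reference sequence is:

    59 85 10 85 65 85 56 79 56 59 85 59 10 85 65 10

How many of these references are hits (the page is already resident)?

6

59: fault, frames {59}
85: fault, frames {59,85}
10: fault, frames {59,85,10}
85: hit
65: fault, evict 59, frames {10,85,65}
85: hit
56: fault, evict 10, frames {65,85,56}
79: fault, evict 65, frames {85,56,79}
56: hit
59: fault, evict 85, frames {79,56,59}
85: fault, evict 79, frames {56,59,85}
59: hit
10: fault, evict 56, frames {85,59,10}
85: hit
65: fault, evict 59, frames {10,85,65}
10: hit
Hits: 6.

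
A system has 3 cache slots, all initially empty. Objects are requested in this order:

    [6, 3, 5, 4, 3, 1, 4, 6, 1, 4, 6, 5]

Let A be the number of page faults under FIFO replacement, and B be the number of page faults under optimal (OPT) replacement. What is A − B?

1

Under FIFO: F F F F . F . F . . . F → 7 faults.
Under OPT: F F F F . F . . . . . F → 6 faults.
A − B = 7 − 6 = 1.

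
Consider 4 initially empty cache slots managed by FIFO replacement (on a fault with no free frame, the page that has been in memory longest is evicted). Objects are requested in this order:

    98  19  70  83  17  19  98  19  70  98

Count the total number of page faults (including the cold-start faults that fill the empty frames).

98 → miss, frames {98}
19 → miss, frames {98,19}
70 → miss, frames {98,19,70}
83 → miss, frames {98,19,70,83}
17 → miss, evict 98, frames {19,70,83,17}
19 → hit
98 → miss, evict 19, frames {70,83,17,98}
19 → miss, evict 70, frames {83,17,98,19}
70 → miss, evict 83, frames {17,98,19,70}
98 → hit
Page faults: 8.

8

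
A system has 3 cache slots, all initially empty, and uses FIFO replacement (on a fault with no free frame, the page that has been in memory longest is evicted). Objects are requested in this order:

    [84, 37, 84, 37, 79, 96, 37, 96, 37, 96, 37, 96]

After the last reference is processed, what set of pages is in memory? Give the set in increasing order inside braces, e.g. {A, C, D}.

{37, 79, 96}

84 -> miss, frames (84)
37 -> miss, frames (84 37)
84 -> hit
37 -> hit
79 -> miss, frames (84 37 79)
96 -> miss, evict 84, frames (37 79 96)
37 -> hit
96 -> hit
37 -> hit
96 -> hit
37 -> hit
96 -> hit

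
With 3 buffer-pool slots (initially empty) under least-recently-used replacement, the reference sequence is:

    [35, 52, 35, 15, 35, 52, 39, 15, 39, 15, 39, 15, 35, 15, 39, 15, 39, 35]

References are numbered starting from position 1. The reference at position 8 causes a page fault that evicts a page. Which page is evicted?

pos 1: 35: miss, frames (35)
pos 2: 52: miss, frames (35 52)
pos 3: 35: hit
pos 4: 15: miss, frames (52 35 15)
pos 5: 35: hit
pos 6: 52: hit
pos 7: 39: miss, evict 15, frames (35 52 39)
pos 8: 15: miss, evict 35, frames (52 39 15)
At position 8, page 35 is evicted.

35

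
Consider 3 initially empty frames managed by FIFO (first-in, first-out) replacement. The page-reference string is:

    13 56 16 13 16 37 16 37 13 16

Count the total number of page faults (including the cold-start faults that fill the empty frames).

13 -> fault, frames {13}
56 -> fault, frames {13,56}
16 -> fault, frames {13,56,16}
13 -> hit
16 -> hit
37 -> fault, evict 13, frames {56,16,37}
16 -> hit
37 -> hit
13 -> fault, evict 56, frames {16,37,13}
16 -> hit
Page faults: 5.

5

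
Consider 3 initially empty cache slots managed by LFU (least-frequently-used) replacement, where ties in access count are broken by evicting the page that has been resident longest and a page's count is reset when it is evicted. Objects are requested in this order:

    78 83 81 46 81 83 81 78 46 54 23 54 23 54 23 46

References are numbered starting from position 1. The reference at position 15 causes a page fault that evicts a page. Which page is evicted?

pos 1: 78 → fault, frames {78}
pos 2: 83 → fault, frames {78,83}
pos 3: 81 → fault, frames {78,83,81}
pos 4: 46 → fault, evict 78, frames {83,81,46}
pos 5: 81 → hit
pos 6: 83 → hit
pos 7: 81 → hit
pos 8: 78 → fault, evict 46, frames {83,81,78}
pos 9: 46 → fault, evict 78, frames {83,81,46}
pos 10: 54 → fault, evict 46, frames {83,81,54}
pos 11: 23 → fault, evict 54, frames {83,81,23}
pos 12: 54 → fault, evict 23, frames {83,81,54}
pos 13: 23 → fault, evict 54, frames {83,81,23}
pos 14: 54 → fault, evict 23, frames {83,81,54}
pos 15: 23 → fault, evict 54, frames {83,81,23}
At position 15, page 54 is evicted.

54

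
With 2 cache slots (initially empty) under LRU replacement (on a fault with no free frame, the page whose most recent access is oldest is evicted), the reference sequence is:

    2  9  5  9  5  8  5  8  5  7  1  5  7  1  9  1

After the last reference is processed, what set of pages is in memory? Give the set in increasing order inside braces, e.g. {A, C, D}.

2 -> fault, frames (2)
9 -> fault, frames (2 9)
5 -> fault, evict 2, frames (9 5)
9 -> hit
5 -> hit
8 -> fault, evict 9, frames (5 8)
5 -> hit
8 -> hit
5 -> hit
7 -> fault, evict 8, frames (5 7)
1 -> fault, evict 5, frames (7 1)
5 -> fault, evict 7, frames (1 5)
7 -> fault, evict 1, frames (5 7)
1 -> fault, evict 5, frames (7 1)
9 -> fault, evict 7, frames (1 9)
1 -> hit

{1, 9}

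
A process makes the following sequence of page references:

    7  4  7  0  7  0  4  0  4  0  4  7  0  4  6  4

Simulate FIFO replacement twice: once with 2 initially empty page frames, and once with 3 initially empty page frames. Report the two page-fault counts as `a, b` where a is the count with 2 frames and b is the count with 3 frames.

2 frames: F F . F F . F F . . . F . F F . → 9 faults.
3 frames: F F . F . . . . . . . . . . F . → 4 faults.
4 < 9: adding a frame reduced faults, as is typical.

9, 4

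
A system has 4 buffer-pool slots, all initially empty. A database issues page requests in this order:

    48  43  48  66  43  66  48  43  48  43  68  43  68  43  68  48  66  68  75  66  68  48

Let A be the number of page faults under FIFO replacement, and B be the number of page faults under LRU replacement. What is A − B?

1

Under FIFO: F F . F . . . . . . F . . . . . . . F . . F → 6 faults.
Under LRU: F F . F . . . . . . F . . . . . . . F . . . → 5 faults.
A − B = 6 − 5 = 1.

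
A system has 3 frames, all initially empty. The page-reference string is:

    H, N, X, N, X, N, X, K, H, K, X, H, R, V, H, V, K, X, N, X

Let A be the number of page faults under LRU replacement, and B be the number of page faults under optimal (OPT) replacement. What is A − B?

2

Under LRU: F F F . . . . F F . . . F F . . F F F . → 10 faults.
Under OPT: F F F . . . . F . . . . F F . . . F F . → 8 faults.
A − B = 10 − 8 = 2.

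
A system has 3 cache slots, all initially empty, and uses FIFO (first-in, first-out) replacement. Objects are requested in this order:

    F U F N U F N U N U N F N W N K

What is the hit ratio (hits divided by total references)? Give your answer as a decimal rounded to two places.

0.69

F -> miss, frames [F]
U -> miss, frames [F, U]
F -> hit
N -> miss, frames [F, U, N]
U -> hit
F -> hit
N -> hit
U -> hit
N -> hit
U -> hit
N -> hit
F -> hit
N -> hit
W -> miss, evict F, frames [U, N, W]
N -> hit
K -> miss, evict U, frames [N, W, K]
Hits: 11 of 16 references → 11/16 = 0.6875.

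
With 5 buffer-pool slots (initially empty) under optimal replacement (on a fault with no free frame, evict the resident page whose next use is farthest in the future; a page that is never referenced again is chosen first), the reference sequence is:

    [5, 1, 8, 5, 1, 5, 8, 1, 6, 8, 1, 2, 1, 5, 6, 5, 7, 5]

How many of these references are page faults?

5 → fault, frames (5)
1 → fault, frames (5 1)
8 → fault, frames (5 1 8)
5 → hit
1 → hit
5 → hit
8 → hit
1 → hit
6 → fault, frames (5 1 8 6)
8 → hit
1 → hit
2 → fault, frames (5 1 8 6 2)
1 → hit
5 → hit
6 → hit
5 → hit
7 → fault, evict 2, frames (5 1 8 6 7)
5 → hit
Page faults: 6.

6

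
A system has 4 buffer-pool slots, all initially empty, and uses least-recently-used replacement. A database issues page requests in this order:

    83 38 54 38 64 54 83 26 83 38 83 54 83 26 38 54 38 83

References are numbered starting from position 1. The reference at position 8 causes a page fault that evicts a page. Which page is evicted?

pos 1: 83 → fault, frames {83}
pos 2: 38 → fault, frames {83,38}
pos 3: 54 → fault, frames {83,38,54}
pos 4: 38 → hit
pos 5: 64 → fault, frames {83,54,38,64}
pos 6: 54 → hit
pos 7: 83 → hit
pos 8: 26 → fault, evict 38, frames {64,54,83,26}
At position 8, page 38 is evicted.

38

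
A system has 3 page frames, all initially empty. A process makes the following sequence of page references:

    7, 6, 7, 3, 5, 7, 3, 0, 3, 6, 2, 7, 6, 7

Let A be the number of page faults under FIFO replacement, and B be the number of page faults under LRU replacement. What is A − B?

2

Under FIFO: F F . F F F . F F F F F . . → 10 faults.
Under LRU: F F . F F . . F . F F F . . → 8 faults.
A − B = 10 − 8 = 2.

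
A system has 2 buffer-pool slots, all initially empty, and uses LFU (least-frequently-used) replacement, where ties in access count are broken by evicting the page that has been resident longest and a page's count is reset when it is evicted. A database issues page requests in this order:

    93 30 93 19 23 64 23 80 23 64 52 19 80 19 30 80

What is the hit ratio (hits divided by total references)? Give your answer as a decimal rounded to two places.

0.06

93: miss, frames [93]
30: miss, frames [93, 30]
93: hit
19: miss, evict 30, frames [93, 19]
23: miss, evict 19, frames [93, 23]
64: miss, evict 23, frames [93, 64]
23: miss, evict 64, frames [93, 23]
80: miss, evict 23, frames [93, 80]
23: miss, evict 80, frames [93, 23]
64: miss, evict 23, frames [93, 64]
52: miss, evict 64, frames [93, 52]
19: miss, evict 52, frames [93, 19]
80: miss, evict 19, frames [93, 80]
19: miss, evict 80, frames [93, 19]
30: miss, evict 19, frames [93, 30]
80: miss, evict 30, frames [93, 80]
Hits: 1 of 16 references → 1/16 = 0.0625.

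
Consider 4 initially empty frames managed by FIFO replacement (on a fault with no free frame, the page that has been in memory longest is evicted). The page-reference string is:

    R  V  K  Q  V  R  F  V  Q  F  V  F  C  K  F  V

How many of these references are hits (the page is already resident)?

9

R → miss, frames [R]
V → miss, frames [R, V]
K → miss, frames [R, V, K]
Q → miss, frames [R, V, K, Q]
V → hit
R → hit
F → miss, evict R, frames [V, K, Q, F]
V → hit
Q → hit
F → hit
V → hit
F → hit
C → miss, evict V, frames [K, Q, F, C]
K → hit
F → hit
V → miss, evict K, frames [Q, F, C, V]
Hits: 9.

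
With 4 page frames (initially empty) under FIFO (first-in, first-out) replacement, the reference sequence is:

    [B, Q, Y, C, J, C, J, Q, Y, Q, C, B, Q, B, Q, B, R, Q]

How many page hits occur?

10

B: miss, frames {B}
Q: miss, frames {B,Q}
Y: miss, frames {B,Q,Y}
C: miss, frames {B,Q,Y,C}
J: miss, evict B, frames {Q,Y,C,J}
C: hit
J: hit
Q: hit
Y: hit
Q: hit
C: hit
B: miss, evict Q, frames {Y,C,J,B}
Q: miss, evict Y, frames {C,J,B,Q}
B: hit
Q: hit
B: hit
R: miss, evict C, frames {J,B,Q,R}
Q: hit
Hits: 10.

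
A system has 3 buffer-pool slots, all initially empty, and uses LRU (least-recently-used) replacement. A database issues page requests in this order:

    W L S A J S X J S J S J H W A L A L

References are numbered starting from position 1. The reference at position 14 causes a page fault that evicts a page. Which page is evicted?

pos 1: W: fault, frames [W]
pos 2: L: fault, frames [W, L]
pos 3: S: fault, frames [W, L, S]
pos 4: A: fault, evict W, frames [L, S, A]
pos 5: J: fault, evict L, frames [S, A, J]
pos 6: S: hit
pos 7: X: fault, evict A, frames [J, S, X]
pos 8: J: hit
pos 9: S: hit
pos 10: J: hit
pos 11: S: hit
pos 12: J: hit
pos 13: H: fault, evict X, frames [S, J, H]
pos 14: W: fault, evict S, frames [J, H, W]
At position 14, page S is evicted.

S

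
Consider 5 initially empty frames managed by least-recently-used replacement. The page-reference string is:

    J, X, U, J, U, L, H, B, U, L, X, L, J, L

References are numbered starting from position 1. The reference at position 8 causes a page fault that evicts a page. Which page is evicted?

pos 1: J → fault, frames (J)
pos 2: X → fault, frames (J X)
pos 3: U → fault, frames (J X U)
pos 4: J → hit
pos 5: U → hit
pos 6: L → fault, frames (X J U L)
pos 7: H → fault, frames (X J U L H)
pos 8: B → fault, evict X, frames (J U L H B)
At position 8, page X is evicted.

X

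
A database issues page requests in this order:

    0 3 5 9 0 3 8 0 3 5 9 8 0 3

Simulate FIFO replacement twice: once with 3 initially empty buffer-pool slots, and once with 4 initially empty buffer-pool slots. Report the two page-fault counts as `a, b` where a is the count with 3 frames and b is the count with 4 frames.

3 frames: F F F F F F F . . F F . F F → 11 faults.
4 frames: F F F F . . F F F F F F F F → 12 faults.
12 > 11: adding a frame increased faults — Belady's anomaly.

11, 12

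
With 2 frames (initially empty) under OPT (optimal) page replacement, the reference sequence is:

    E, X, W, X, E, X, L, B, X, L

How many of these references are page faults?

7

E -> fault, frames (E)
X -> fault, frames (E X)
W -> fault, evict E, frames (X W)
X -> hit
E -> fault, evict W, frames (X E)
X -> hit
L -> fault, evict E, frames (X L)
B -> fault, evict L, frames (X B)
X -> hit
L -> fault, evict B, frames (X L)
Page faults: 7.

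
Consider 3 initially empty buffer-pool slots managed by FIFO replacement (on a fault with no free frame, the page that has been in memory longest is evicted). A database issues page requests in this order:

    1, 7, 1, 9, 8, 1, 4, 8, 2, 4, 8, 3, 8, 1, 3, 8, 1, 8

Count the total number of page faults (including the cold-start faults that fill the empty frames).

1 → miss, frames [1]
7 → miss, frames [1, 7]
1 → hit
9 → miss, frames [1, 7, 9]
8 → miss, evict 1, frames [7, 9, 8]
1 → miss, evict 7, frames [9, 8, 1]
4 → miss, evict 9, frames [8, 1, 4]
8 → hit
2 → miss, evict 8, frames [1, 4, 2]
4 → hit
8 → miss, evict 1, frames [4, 2, 8]
3 → miss, evict 4, frames [2, 8, 3]
8 → hit
1 → miss, evict 2, frames [8, 3, 1]
3 → hit
8 → hit
1 → hit
8 → hit
Page faults: 10.

10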